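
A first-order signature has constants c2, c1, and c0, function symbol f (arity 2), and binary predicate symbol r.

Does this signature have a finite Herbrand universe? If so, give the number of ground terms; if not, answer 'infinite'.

infinite

The signature has at least one function symbol (f, arity 2) and at least one constant (c2).
Iterating f gives infinitely many distinct ground terms: c2, f(c2, c2), f(f(c2, c2), f(c2, c2)), ...
So the Herbrand universe is infinite.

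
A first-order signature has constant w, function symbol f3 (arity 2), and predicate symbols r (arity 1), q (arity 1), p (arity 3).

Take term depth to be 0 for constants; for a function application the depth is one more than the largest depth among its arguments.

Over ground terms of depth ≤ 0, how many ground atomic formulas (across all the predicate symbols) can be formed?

3

First count ground terms of depth ≤ 0.
Write N_k for the number of ground terms of depth ≤ k. A term of depth ≤ k is either a constant or a function symbol applied to arguments of depth ≤ k−1, so N_k = 1 + N_{k-1}^2.
N_0 = 1
Explicitly: w.
So |H| = 1.
Ground atoms are formed by filling each argument slot of a predicate with a term from H, so an r-ary predicate gives |H|^r atoms:
  r: 1;  q: 1;  p: 1^3 = 1
Total ground atoms: 1 + 1 + 1 = 3.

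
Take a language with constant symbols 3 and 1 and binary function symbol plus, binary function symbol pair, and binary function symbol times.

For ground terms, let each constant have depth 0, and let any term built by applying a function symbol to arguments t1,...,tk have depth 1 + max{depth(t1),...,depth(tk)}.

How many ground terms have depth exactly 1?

12

Let N_k = |{terms of depth ≤ k}|. Then N_0 = 2 and N_k = 2 + N_{k-1}^2 + N_{k-1}^2 + N_{k-1}^2 for k ≥ 1 (one summand per function symbol, arity giving the exponent).
N_0 = 2
N_1 = 2 + 2^2 + 2^2 + 2^2 = 14
Terms of depth exactly 1: N_1 − N_0 = 14 − 2 = 12.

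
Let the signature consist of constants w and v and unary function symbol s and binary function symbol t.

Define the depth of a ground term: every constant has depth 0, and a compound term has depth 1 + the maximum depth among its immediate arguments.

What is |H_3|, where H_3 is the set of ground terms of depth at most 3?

5552

Write N_k for the number of ground terms of depth ≤ k. A term of depth ≤ k is either a constant or a function symbol applied to arguments of depth ≤ k−1, so N_k = 2 + N_{k-1} + N_{k-1}^2.
N_0 = 2
N_1 = 2 + 2 + 2^2 = 8
N_2 = 2 + 8 + 8^2 = 74
N_3 = 2 + 74 + 74^2 = 5552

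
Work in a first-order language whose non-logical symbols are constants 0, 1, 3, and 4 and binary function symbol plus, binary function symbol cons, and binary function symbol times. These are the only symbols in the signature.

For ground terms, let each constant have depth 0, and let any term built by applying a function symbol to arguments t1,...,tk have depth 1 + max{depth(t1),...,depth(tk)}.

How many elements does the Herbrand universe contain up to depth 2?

8116

Write N_k for the number of ground terms of depth ≤ k. A term of depth ≤ k is either a constant or a function symbol applied to arguments of depth ≤ k−1, so N_k = 4 + N_{k-1}^2 + N_{k-1}^2 + N_{k-1}^2.
N_0 = 4
N_1 = 4 + 4^2 + 4^2 + 4^2 = 52
N_2 = 4 + 52^2 + 52^2 + 52^2 = 8116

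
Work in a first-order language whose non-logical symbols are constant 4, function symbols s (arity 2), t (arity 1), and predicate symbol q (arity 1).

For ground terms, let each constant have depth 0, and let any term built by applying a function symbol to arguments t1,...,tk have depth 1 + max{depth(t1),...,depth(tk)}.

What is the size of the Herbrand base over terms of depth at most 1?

3

First count ground terms of depth ≤ 1.
Let N_k count ground terms of depth at most k. Each non-constant term of depth ≤ k is some function symbol applied to depth-≤(k−1) arguments, giving N_k = 1 + N_{k-1}^2 + N_{k-1}.
N_0 = 1
N_1 = 1 + 1^2 + 1 = 3
Explicitly: 4, s(4, 4), t(4).
So |H| = 3.
For each predicate symbol, the number of ground atoms is |H| raised to its arity; summing:
  q: 3
Total ground atoms: 3.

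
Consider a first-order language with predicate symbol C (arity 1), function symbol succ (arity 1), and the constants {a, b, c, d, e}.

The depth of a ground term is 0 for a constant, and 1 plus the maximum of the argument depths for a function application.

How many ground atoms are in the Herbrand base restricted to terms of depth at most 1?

First count ground terms of depth ≤ 1.
Count level by level. With function symbols succ/1, the terms of depth ≤ k are the 5 constants together with each function applied to depth-≤(k−1) tuples, so N_k = 5 + N_{k-1}.
N_0 = 5
N_1 = 5 + 5 = 10
Explicitly: a, b, c, d, e, succ(a), succ(b), succ(c), succ(d), succ(e).
So |H| = 10.
Each predicate of arity r yields |H|^r ground atoms (one per choice of an r-tuple from H):
  C: 10
Total ground atoms: 10.

10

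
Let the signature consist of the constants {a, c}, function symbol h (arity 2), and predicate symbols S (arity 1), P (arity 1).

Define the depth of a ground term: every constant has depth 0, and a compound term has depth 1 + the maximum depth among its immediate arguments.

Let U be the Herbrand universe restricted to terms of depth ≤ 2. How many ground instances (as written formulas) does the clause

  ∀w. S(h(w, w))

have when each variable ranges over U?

Ground terms of depth ≤ 2:
  Let N_k = |{terms of depth ≤ k}|. Then N_0 = 2 and N_k = 2 + N_{k-1}^2 for k ≥ 1 (one summand per function symbol, arity giving the exponent).
  N_0 = 2
  N_1 = 2 + 2^2 = 6
  N_2 = 2 + 6^2 = 38
So there are 38 ground terms available for substitution.
The clause has 1 distinct variable (w), which appears in the body. In the free term algebra distinct substitutions yield syntactically distinct ground instances.
Number of ground instances = 38.

38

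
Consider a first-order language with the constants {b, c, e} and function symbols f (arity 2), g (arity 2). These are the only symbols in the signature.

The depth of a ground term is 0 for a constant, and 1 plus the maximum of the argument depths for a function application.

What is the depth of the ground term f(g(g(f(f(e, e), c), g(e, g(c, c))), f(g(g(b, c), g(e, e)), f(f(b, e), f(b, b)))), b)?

5

depth(f(e, e)) = 1 + max(0, 0) = 1
depth(f(f(e, e), c)) = 1 + max(1, 0) = 2
depth(g(c, c)) = 1 + max(0, 0) = 1
depth(g(e, g(c, c))) = 1 + max(0, 1) = 2
depth(g(f(f(e, e), c), g(e, g(c, c)))) = 1 + max(2, 2) = 3
depth(g(b, c)) = 1 + max(0, 0) = 1
depth(g(e, e)) = 1 + max(0, 0) = 1
depth(g(g(b, c), g(e, e))) = 1 + max(1, 1) = 2
depth(f(b, e)) = 1 + max(0, 0) = 1
depth(f(b, b)) = 1 + max(0, 0) = 1
depth(f(f(b, e), f(b, b))) = 1 + max(1, 1) = 2
depth(f(g(g(b, c), g(e, e)), f(f(b, e), f(b, b)))) = 1 + max(2, 2) = 3
depth(g(g(f(f(e, e), c), g(e, g(c, c))), f(g(g(b, c), g(e, e)), f(f(b, e), f(b, b))))) = 1 + max(3, 3) = 4
depth(f(g(g(f(f(e, e), c), g(e, g(c, c))), f(g(g(b, c), g(e, e)), f(f(b, e), f(b, b)))), b)) = 1 + max(4, 0) = 5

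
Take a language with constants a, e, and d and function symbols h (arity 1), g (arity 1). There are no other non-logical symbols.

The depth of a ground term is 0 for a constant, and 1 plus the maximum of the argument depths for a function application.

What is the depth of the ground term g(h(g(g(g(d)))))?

depth(g(d)) = 1 + depth(d) = 1 + 0 = 1
depth(g(g(d))) = 1 + depth(g(d)) = 1 + 1 = 2
depth(g(g(g(d)))) = 1 + depth(g(g(d))) = 1 + 2 = 3
depth(h(g(g(g(d))))) = 1 + depth(g(g(g(d)))) = 1 + 3 = 4
depth(g(h(g(g(g(d)))))) = 1 + depth(h(g(g(g(d))))) = 1 + 4 = 5

5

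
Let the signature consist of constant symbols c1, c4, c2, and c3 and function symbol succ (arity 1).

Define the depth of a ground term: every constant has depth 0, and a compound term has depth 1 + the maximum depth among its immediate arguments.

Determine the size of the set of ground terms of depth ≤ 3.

16

Write N_k for the number of ground terms of depth ≤ k. A term of depth ≤ k is either a constant or a function symbol applied to arguments of depth ≤ k−1, so N_k = 4 + N_{k-1}.
N_0 = 4
N_1 = 4 + 4 = 8
N_2 = 4 + 8 = 12
N_3 = 4 + 12 = 16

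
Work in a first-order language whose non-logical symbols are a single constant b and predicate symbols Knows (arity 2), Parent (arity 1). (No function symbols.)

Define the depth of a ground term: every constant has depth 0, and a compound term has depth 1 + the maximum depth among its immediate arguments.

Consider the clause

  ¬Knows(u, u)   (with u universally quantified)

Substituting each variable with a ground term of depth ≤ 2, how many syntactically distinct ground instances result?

1

Ground terms of depth ≤ 2:
  With no function symbols every ground term is a constant, so there is exactly 1 ground term at every depth bound.
  N_0 = 1
  N_1 = 1
  N_2 = 1
  Explicitly: b.
So there is exactly 1 ground term available for substitution.
The body mentions the single quantified variable u; since ground terms form a free algebra, no two substitutions collapse to the same formula.
Number of ground instances = 1.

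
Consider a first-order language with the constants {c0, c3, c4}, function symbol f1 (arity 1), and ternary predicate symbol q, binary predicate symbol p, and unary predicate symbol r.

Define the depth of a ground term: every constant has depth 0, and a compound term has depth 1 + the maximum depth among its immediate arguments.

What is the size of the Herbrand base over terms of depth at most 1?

First count ground terms of depth ≤ 1.
Write N_k for the number of ground terms of depth ≤ k. A term of depth ≤ k is either a constant or a function symbol applied to arguments of depth ≤ k−1, so N_k = 3 + N_{k-1}.
N_0 = 3
N_1 = 3 + 3 = 6
Explicitly: c0, c3, c4, f1(c0), f1(c3), f1(c4).
So |H| = 6.
For each predicate symbol, the number of ground atoms is |H| raised to its arity; summing:
  q: 6^3 = 216;  p: 6^2 = 36;  r: 6
Total ground atoms: 216 + 36 + 6 = 258.

258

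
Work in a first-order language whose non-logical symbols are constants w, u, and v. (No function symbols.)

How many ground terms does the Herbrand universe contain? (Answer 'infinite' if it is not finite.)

There are no function symbols, so every ground term is one of the 3 constants.
The Herbrand universe is {w, u, v}, which is finite with 3 elements.

3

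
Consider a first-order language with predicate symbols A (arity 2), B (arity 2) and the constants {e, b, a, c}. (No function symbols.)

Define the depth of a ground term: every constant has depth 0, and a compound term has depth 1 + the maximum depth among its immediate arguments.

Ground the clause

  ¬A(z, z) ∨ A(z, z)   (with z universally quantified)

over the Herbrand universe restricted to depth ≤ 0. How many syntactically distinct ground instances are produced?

4

Ground terms of depth ≤ 0:
  With no function symbols every ground term is a constant, so there are exactly 4 ground terms at every depth bound.
  N_0 = 4
  Explicitly: e, b, a, c.
So there are 4 ground terms available for substitution.
There is 1 variable to instantiate (z),  occurring in at least one literal, so different choices give different ground instances.
Number of ground instances = 4.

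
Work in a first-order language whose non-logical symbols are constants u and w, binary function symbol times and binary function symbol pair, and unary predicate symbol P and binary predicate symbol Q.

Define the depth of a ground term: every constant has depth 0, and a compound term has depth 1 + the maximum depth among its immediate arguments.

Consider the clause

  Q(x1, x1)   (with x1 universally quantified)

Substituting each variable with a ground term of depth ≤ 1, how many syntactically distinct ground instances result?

Ground terms of depth ≤ 1:
  Let N_k count ground terms of depth at most k. Each non-constant term of depth ≤ k is some function symbol applied to depth-≤(k−1) arguments, giving N_k = 2 + N_{k-1}^2 + N_{k-1}^2.
  N_0 = 2
  N_1 = 2 + 2^2 + 2^2 = 10
So there are 10 ground terms available for substitution.
The variable x1 ranges independently over the available ground terms, and distinct assignments produce distinct instances.
Number of ground instances = 10.

10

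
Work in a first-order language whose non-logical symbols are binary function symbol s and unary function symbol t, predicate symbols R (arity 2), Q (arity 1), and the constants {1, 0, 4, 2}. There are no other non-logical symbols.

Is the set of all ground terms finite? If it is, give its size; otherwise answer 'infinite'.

infinite

The signature has at least one function symbol (s, arity 2) and at least one constant (1).
Iterating s gives infinitely many distinct ground terms: 1, s(1, 1), s(s(1, 1), s(1, 1)), ...
So the Herbrand universe is infinite.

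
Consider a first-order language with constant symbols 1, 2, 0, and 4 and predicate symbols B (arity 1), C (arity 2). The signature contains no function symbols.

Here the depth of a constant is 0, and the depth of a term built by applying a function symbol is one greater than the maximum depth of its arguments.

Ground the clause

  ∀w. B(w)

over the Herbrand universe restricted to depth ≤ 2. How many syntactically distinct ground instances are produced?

Ground terms of depth ≤ 2:
  With no function symbols every ground term is a constant, so there are exactly 4 ground terms at every depth bound.
  N_0 = 4
  N_1 = 4
  N_2 = 4
  Explicitly: 1, 2, 0, 4.
So there are 4 ground terms available for substitution.
The body mentions the single quantified variable w; since ground terms form a free algebra, no two substitutions collapse to the same formula.
Number of ground instances = 4.

4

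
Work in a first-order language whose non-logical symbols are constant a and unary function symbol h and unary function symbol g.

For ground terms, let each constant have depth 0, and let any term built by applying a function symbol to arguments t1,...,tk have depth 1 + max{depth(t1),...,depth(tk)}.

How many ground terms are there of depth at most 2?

7

Let N_k count ground terms of depth at most k. Each non-constant term of depth ≤ k is some function symbol applied to depth-≤(k−1) arguments, giving N_k = 1 + N_{k-1} + N_{k-1}.
N_0 = 1
N_1 = 1 + 1 + 1 = 3
N_2 = 1 + 3 + 3 = 7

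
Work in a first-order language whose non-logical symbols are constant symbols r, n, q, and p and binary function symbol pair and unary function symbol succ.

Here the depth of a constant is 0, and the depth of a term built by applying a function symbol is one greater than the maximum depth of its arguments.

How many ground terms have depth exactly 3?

Write N_k for the number of ground terms of depth ≤ k. A term of depth ≤ k is either a constant or a function symbol applied to arguments of depth ≤ k−1, so N_k = 4 + N_{k-1}^2 + N_{k-1}.
N_0 = 4
N_1 = 4 + 4^2 + 4 = 24
N_2 = 4 + 24^2 + 24 = 604
N_3 = 4 + 604^2 + 604 = 365424
Terms of depth exactly 3: N_3 − N_2 = 365424 − 604 = 364820.

364820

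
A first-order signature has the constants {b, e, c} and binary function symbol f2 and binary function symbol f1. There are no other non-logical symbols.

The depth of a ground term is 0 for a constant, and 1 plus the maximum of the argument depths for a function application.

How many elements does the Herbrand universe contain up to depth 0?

3

Write N_k for the number of ground terms of depth ≤ k. A term of depth ≤ k is either a constant or a function symbol applied to arguments of depth ≤ k−1, so N_k = 3 + N_{k-1}^2 + N_{k-1}^2.
N_0 = 3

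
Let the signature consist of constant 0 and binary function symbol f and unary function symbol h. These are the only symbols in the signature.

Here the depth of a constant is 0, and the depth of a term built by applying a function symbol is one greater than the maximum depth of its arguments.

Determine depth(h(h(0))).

depth(h(0)) = 1 + depth(0) = 1 + 0 = 1
depth(h(h(0))) = 1 + depth(h(0)) = 1 + 1 = 2

2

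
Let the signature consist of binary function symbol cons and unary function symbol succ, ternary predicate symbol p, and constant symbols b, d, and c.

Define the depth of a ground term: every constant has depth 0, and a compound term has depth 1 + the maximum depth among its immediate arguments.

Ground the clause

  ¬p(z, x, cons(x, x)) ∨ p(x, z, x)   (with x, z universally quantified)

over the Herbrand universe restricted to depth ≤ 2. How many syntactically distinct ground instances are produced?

59049

Ground terms of depth ≤ 2:
  Let N_k count ground terms of depth at most k. Each non-constant term of depth ≤ k is some function symbol applied to depth-≤(k−1) arguments, giving N_k = 3 + N_{k-1}^2 + N_{k-1}.
  N_0 = 3
  N_1 = 3 + 3^2 + 3 = 15
  N_2 = 3 + 15^2 + 15 = 243
So there are 243 ground terms available for substitution.
The body mentions every one of the 2 quantified variables; since ground terms form a free algebra, no two substitutions collapse to the same formula.
Number of ground instances = 243^2 = 59049.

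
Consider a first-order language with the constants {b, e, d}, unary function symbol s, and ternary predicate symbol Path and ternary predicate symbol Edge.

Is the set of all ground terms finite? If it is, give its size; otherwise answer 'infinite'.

infinite

The signature has at least one function symbol (s, arity 1) and at least one constant (b).
Iterating s gives infinitely many distinct ground terms: b, s(b), s(s(b)), ...
So the Herbrand universe is infinite.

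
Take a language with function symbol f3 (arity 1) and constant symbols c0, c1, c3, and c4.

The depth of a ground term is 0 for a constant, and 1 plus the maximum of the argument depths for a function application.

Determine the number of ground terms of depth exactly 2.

4

Count level by level. With function symbols f3/1, the terms of depth ≤ k are the 4 constants together with each function applied to depth-≤(k−1) tuples, so N_k = 4 + N_{k-1}.
N_0 = 4
N_1 = 4 + 4 = 8
N_2 = 4 + 8 = 12
Terms of depth exactly 2: N_2 − N_1 = 12 − 8 = 4.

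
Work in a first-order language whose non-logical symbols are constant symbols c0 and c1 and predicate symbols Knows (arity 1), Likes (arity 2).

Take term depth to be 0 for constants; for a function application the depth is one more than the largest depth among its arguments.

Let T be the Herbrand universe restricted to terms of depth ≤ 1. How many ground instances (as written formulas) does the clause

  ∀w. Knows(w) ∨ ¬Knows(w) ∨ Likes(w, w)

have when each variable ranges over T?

2

Ground terms of depth ≤ 1:
  With no function symbols every ground term is a constant, so there are exactly 2 ground terms at every depth bound.
  N_0 = 2
  N_1 = 2
  Explicitly: c0, c1.
So there are 2 ground terms available for substitution.
The variable w ranges independently over the available ground terms, and distinct assignments produce distinct instances.
Number of ground instances = 2.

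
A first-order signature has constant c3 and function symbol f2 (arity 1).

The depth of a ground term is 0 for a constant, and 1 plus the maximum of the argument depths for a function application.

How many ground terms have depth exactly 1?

Count level by level. With function symbols f2/1, the terms of depth ≤ k are the 1 constant together with each function applied to depth-≤(k−1) tuples, so N_k = 1 + N_{k-1}.
N_0 = 1
N_1 = 1 + 1 = 2
Terms of depth exactly 1: N_1 − N_0 = 2 − 1 = 1.

1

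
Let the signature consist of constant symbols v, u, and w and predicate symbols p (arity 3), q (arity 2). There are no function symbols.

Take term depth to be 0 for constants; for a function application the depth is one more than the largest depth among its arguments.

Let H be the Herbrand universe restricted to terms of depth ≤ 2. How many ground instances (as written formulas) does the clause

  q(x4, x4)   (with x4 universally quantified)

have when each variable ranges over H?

Ground terms of depth ≤ 2:
  With no function symbols every ground term is a constant, so there are exactly 3 ground terms at every depth bound.
  N_0 = 3
  N_1 = 3
  N_2 = 3
So there are 3 ground terms available for substitution.
There is 1 variable to instantiate (x4),  occurring in at least one literal, so different choices give different ground instances.
Number of ground instances = 3.

3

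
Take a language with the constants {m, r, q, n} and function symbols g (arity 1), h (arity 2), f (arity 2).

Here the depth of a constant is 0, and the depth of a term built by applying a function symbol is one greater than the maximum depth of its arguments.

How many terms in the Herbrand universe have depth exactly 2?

Let N_k count ground terms of depth at most k. Each non-constant term of depth ≤ k is some function symbol applied to depth-≤(k−1) arguments, giving N_k = 4 + N_{k-1} + N_{k-1}^2 + N_{k-1}^2.
N_0 = 4
N_1 = 4 + 4 + 4^2 + 4^2 = 40
N_2 = 4 + 40 + 40^2 + 40^2 = 3244
Terms of depth exactly 2: N_2 − N_1 = 3244 − 40 = 3204.

3204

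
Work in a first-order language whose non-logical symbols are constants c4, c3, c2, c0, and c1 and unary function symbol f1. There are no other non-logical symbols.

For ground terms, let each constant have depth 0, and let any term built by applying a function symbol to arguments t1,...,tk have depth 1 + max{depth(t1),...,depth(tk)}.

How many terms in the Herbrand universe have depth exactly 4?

5

Count level by level. With function symbols f1/1, the terms of depth ≤ k are the 5 constants together with each function applied to depth-≤(k−1) tuples, so N_k = 5 + N_{k-1}.
N_0 = 5
N_1 = 5 + 5 = 10
N_2 = 5 + 10 = 15
N_3 = 5 + 15 = 20
N_4 = 5 + 20 = 25
Terms of depth exactly 4: N_4 − N_3 = 25 − 20 = 5.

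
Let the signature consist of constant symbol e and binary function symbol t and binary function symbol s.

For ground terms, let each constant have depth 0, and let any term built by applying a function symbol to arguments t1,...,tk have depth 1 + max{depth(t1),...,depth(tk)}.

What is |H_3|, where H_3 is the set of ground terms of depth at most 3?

723

If N_k denotes the number of depth-≤k ground terms, the 1 constant gives N_0 = 1, and each function symbol of arity r contributes N_{k-1}^r new terms at level k: N_k = 1 + N_{k-1}^2 + N_{k-1}^2.
N_0 = 1
N_1 = 1 + 1^2 + 1^2 = 3
N_2 = 1 + 3^2 + 3^2 = 19
N_3 = 1 + 19^2 + 19^2 = 723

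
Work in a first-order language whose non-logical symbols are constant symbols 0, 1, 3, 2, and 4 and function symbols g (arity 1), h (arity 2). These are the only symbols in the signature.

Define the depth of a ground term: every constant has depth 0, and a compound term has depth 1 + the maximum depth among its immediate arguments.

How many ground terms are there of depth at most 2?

Count level by level. With function symbols g/1, h/2, the terms of depth ≤ k are the 5 constants together with each function applied to depth-≤(k−1) tuples, so N_k = 5 + N_{k-1} + N_{k-1}^2.
N_0 = 5
N_1 = 5 + 5 + 5^2 = 35
N_2 = 5 + 35 + 35^2 = 1265

1265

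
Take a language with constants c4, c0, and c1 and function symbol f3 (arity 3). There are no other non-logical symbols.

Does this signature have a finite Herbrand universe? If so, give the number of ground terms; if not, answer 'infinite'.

infinite

The signature has at least one function symbol (f3, arity 3) and at least one constant (c4).
Iterating f3 gives infinitely many distinct ground terms: c4, f3(c4, c4, c4), f3(f3(c4, c4, c4), f3(c4, c4, c4), f3(c4, c4, c4)), ...
So the Herbrand universe is infinite.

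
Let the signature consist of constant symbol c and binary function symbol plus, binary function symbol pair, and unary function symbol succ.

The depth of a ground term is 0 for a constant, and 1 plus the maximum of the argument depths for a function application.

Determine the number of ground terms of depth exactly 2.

33

Write N_k for the number of ground terms of depth ≤ k. A term of depth ≤ k is either a constant or a function symbol applied to arguments of depth ≤ k−1, so N_k = 1 + N_{k-1}^2 + N_{k-1}^2 + N_{k-1}.
N_0 = 1
N_1 = 1 + 1^2 + 1^2 + 1 = 4
N_2 = 1 + 4^2 + 4^2 + 4 = 37
Terms of depth exactly 2: N_2 − N_1 = 37 − 4 = 33.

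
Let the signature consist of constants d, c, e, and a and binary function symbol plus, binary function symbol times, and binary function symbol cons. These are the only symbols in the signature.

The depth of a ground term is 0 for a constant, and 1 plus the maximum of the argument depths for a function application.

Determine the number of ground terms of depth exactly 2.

Let N_k count ground terms of depth at most k. Each non-constant term of depth ≤ k is some function symbol applied to depth-≤(k−1) arguments, giving N_k = 4 + N_{k-1}^2 + N_{k-1}^2 + N_{k-1}^2.
N_0 = 4
N_1 = 4 + 4^2 + 4^2 + 4^2 = 52
N_2 = 4 + 52^2 + 52^2 + 52^2 = 8116
Terms of depth exactly 2: N_2 − N_1 = 8116 − 52 = 8064.

8064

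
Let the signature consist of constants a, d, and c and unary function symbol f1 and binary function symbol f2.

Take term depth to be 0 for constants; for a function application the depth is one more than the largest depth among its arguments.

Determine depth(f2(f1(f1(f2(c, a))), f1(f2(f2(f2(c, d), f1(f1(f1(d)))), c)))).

depth(f2(c, a)) = 1 + max(0, 0) = 1
depth(f1(f2(c, a))) = 1 + depth(f2(c, a)) = 1 + 1 = 2
depth(f1(f1(f2(c, a)))) = 1 + depth(f1(f2(c, a))) = 1 + 2 = 3
depth(f2(c, d)) = 1 + max(0, 0) = 1
depth(f1(d)) = 1 + depth(d) = 1 + 0 = 1
depth(f1(f1(d))) = 1 + depth(f1(d)) = 1 + 1 = 2
depth(f1(f1(f1(d)))) = 1 + depth(f1(f1(d))) = 1 + 2 = 3
depth(f2(f2(c, d), f1(f1(f1(d))))) = 1 + max(1, 3) = 4
depth(f2(f2(f2(c, d), f1(f1(f1(d)))), c)) = 1 + max(4, 0) = 5
depth(f1(f2(f2(f2(c, d), f1(f1(f1(d)))), c))) = 1 + depth(f2(f2(f2(c, d), f1(f1(f1(d)))), c)) = 1 + 5 = 6
depth(f2(f1(f1(f2(c, a))), f1(f2(f2(f2(c, d), f1(f1(f1(d)))), c)))) = 1 + max(3, 6) = 7

7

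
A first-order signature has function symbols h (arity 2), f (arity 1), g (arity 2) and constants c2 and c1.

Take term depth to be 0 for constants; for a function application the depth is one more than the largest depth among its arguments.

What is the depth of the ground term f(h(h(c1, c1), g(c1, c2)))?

depth(h(c1, c1)) = 1 + max(0, 0) = 1
depth(g(c1, c2)) = 1 + max(0, 0) = 1
depth(h(h(c1, c1), g(c1, c2))) = 1 + max(1, 1) = 2
depth(f(h(h(c1, c1), g(c1, c2)))) = 1 + depth(h(h(c1, c1), g(c1, c2))) = 1 + 2 = 3

3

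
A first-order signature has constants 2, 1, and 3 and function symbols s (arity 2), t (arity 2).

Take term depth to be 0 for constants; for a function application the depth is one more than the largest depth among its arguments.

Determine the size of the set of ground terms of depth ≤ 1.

Count level by level. With function symbols s/2, t/2, the terms of depth ≤ k are the 3 constants together with each function applied to depth-≤(k−1) tuples, so N_k = 3 + N_{k-1}^2 + N_{k-1}^2.
N_0 = 3
N_1 = 3 + 3^2 + 3^2 = 21

21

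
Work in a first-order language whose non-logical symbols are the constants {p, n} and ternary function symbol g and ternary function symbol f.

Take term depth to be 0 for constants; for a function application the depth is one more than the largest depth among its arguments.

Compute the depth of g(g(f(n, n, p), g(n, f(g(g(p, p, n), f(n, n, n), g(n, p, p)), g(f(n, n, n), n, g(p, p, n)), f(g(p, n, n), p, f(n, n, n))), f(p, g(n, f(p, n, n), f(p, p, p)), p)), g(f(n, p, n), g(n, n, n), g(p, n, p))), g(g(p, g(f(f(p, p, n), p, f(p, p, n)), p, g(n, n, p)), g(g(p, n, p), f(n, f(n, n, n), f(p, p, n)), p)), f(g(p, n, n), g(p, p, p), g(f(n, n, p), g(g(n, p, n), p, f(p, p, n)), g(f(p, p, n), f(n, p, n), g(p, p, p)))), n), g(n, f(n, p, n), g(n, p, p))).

depth(f(n, n, p)) = 1 + max(0, 0, 0) = 1
depth(g(p, p, n)) = 1 + max(0, 0, 0) = 1
depth(f(n, n, n)) = 1 + max(0, 0, 0) = 1
depth(g(n, p, p)) = 1 + max(0, 0, 0) = 1
depth(g(g(p, p, n), f(n, n, n), g(n, p, p))) = 1 + max(1, 1, 1) = 2
depth(g(f(n, n, n), n, g(p, p, n))) = 1 + max(1, 0, 1) = 2
depth(g(p, n, n)) = 1 + max(0, 0, 0) = 1
depth(f(g(p, n, n), p, f(n, n, n))) = 1 + max(1, 0, 1) = 2
depth(f(g(g(p, p, n), f(n, n, n), g(n, p, p)), g(f(n, n, n), n, g(p, p, n)), f(g(p, n, n), p, f(n, n, n)))) = 1 + max(2, 2, 2) = 3
depth(f(p, n, n)) = 1 + max(0, 0, 0) = 1
depth(f(p, p, p)) = 1 + max(0, 0, 0) = 1
depth(g(n, f(p, n, n), f(p, p, p))) = 1 + max(0, 1, 1) = 2
depth(f(p, g(n, f(p, n, n), f(p, p, p)), p)) = 1 + max(0, 2, 0) = 3
depth(g(n, f(g(g(p, p, n), f(n, n, n), g(n, p, p)), g(f(n, n, n), n, g(p, p, n)), f(g(p, n, n), p, f(n, n, n))), f(p, g(n, f(p, n, n), f(p, p, p)), p))) = 1 + max(0, 3, 3) = 4
depth(f(n, p, n)) = 1 + max(0, 0, 0) = 1
depth(g(n, n, n)) = 1 + max(0, 0, 0) = 1
depth(g(p, n, p)) = 1 + max(0, 0, 0) = 1
depth(g(f(n, p, n), g(n, n, n), g(p, n, p))) = 1 + max(1, 1, 1) = 2
depth(g(f(n, n, p), g(n, f(g(g(p, p, n), f(n, n, n), g(n, p, p)), g(f(n, n, n), n, g(p, p, n)), f(g(p, n, n), p, f(n, n, n))), f(p, g(n, f(p, n, n), f(p, p, p)), p)), g(f(n, p, n), g(n, n, n), g(p, n, p)))) = 1 + max(1, 4, 2) = 5
depth(f(p, p, n)) = 1 + max(0, 0, 0) = 1
depth(f(f(p, p, n), p, f(p, p, n))) = 1 + max(1, 0, 1) = 2
depth(g(n, n, p)) = 1 + max(0, 0, 0) = 1
depth(g(f(f(p, p, n), p, f(p, p, n)), p, g(n, n, p))) = 1 + max(2, 0, 1) = 3
depth(f(n, f(n, n, n), f(p, p, n))) = 1 + max(0, 1, 1) = 2
depth(g(g(p, n, p), f(n, f(n, n, n), f(p, p, n)), p)) = 1 + max(1, 2, 0) = 3
depth(g(p, g(f(f(p, p, n), p, f(p, p, n)), p, g(n, n, p)), g(g(p, n, p), f(n, f(n, n, n), f(p, p, n)), p))) = 1 + max(0, 3, 3) = 4
depth(g(p, p, p)) = 1 + max(0, 0, 0) = 1
depth(g(n, p, n)) = 1 + max(0, 0, 0) = 1
depth(g(g(n, p, n), p, f(p, p, n))) = 1 + max(1, 0, 1) = 2
depth(g(f(p, p, n), f(n, p, n), g(p, p, p))) = 1 + max(1, 1, 1) = 2
depth(g(f(n, n, p), g(g(n, p, n), p, f(p, p, n)), g(f(p, p, n), f(n, p, n), g(p, p, p)))) = 1 + max(1, 2, 2) = 3
depth(f(g(p, n, n), g(p, p, p), g(f(n, n, p), g(g(n, p, n), p, f(p, p, n)), g(f(p, p, n), f(n, p, n), g(p, p, p))))) = 1 + max(1, 1, 3) = 4
depth(g(g(p, g(f(f(p, p, n), p, f(p, p, n)), p, g(n, n, p)), g(g(p, n, p), f(n, f(n, n, n), f(p, p, n)), p)), f(g(p, n, n), g(p, p, p), g(f(n, n, p), g(g(n, p, n), p, f(p, p, n)), g(f(p, p, n), f(n, p, n), g(p, p, p)))), n)) = 1 + max(4, 4, 0) = 5
depth(g(n, f(n, p, n), g(n, p, p))) = 1 + max(0, 1, 1) = 2
depth(g(g(f(n, n, p), g(n, f(g(g(p, p, n), f(n, n, n), g(n, p, p)), g(f(n, n, n), n, g(p, p, n)), f(g(p, n, n), p, f(n, n, n))), f(p, g(n, f(p, n, n), f(p, p, p)), p)), g(f(n, p, n), g(n, n, n), g(p, n, p))), g(g(p, g(f(f(p, p, n), p, f(p, p, n)), p, g(n, n, p)), g(g(p, n, p), f(n, f(n, n, n), f(p, p, n)), p)), f(g(p, n, n), g(p, p, p), g(f(n, n, p), g(g(n, p, n), p, f(p, p, n)), g(f(p, p, n), f(n, p, n), g(p, p, p)))), n), g(n, f(n, p, n), g(n, p, p)))) = 1 + max(5, 5, 2) = 6

6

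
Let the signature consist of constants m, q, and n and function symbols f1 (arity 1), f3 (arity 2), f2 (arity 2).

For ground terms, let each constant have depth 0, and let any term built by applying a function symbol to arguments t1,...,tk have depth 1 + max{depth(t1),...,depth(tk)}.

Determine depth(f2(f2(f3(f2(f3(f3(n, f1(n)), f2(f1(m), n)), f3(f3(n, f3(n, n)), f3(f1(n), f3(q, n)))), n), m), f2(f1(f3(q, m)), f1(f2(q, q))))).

depth(f1(n)) = 1 + depth(n) = 1 + 0 = 1
depth(f3(n, f1(n))) = 1 + max(0, 1) = 2
depth(f1(m)) = 1 + depth(m) = 1 + 0 = 1
depth(f2(f1(m), n)) = 1 + max(1, 0) = 2
depth(f3(f3(n, f1(n)), f2(f1(m), n))) = 1 + max(2, 2) = 3
depth(f3(n, n)) = 1 + max(0, 0) = 1
depth(f3(n, f3(n, n))) = 1 + max(0, 1) = 2
depth(f3(q, n)) = 1 + max(0, 0) = 1
depth(f3(f1(n), f3(q, n))) = 1 + max(1, 1) = 2
depth(f3(f3(n, f3(n, n)), f3(f1(n), f3(q, n)))) = 1 + max(2, 2) = 3
depth(f2(f3(f3(n, f1(n)), f2(f1(m), n)), f3(f3(n, f3(n, n)), f3(f1(n), f3(q, n))))) = 1 + max(3, 3) = 4
depth(f3(f2(f3(f3(n, f1(n)), f2(f1(m), n)), f3(f3(n, f3(n, n)), f3(f1(n), f3(q, n)))), n)) = 1 + max(4, 0) = 5
depth(f2(f3(f2(f3(f3(n, f1(n)), f2(f1(m), n)), f3(f3(n, f3(n, n)), f3(f1(n), f3(q, n)))), n), m)) = 1 + max(5, 0) = 6
depth(f3(q, m)) = 1 + max(0, 0) = 1
depth(f1(f3(q, m))) = 1 + depth(f3(q, m)) = 1 + 1 = 2
depth(f2(q, q)) = 1 + max(0, 0) = 1
depth(f1(f2(q, q))) = 1 + depth(f2(q, q)) = 1 + 1 = 2
depth(f2(f1(f3(q, m)), f1(f2(q, q)))) = 1 + max(2, 2) = 3
depth(f2(f2(f3(f2(f3(f3(n, f1(n)), f2(f1(m), n)), f3(f3(n, f3(n, n)), f3(f1(n), f3(q, n)))), n), m), f2(f1(f3(q, m)), f1(f2(q, q))))) = 1 + max(6, 3) = 7

7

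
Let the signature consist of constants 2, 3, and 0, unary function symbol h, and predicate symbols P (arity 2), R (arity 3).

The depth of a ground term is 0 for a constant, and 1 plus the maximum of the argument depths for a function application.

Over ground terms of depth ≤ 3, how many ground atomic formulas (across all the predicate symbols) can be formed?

1872

First count ground terms of depth ≤ 3.
Write N_k for the number of ground terms of depth ≤ k. A term of depth ≤ k is either a constant or a function symbol applied to arguments of depth ≤ k−1, so N_k = 3 + N_{k-1}.
N_0 = 3
N_1 = 3 + 3 = 6
N_2 = 3 + 6 = 9
N_3 = 3 + 9 = 12
Explicitly: 2, 3, 0, h(2), h(3), h(0), h(h(2)), h(h(3)), h(h(0)), h(h(h(2))), h(h(h(3))), h(h(h(0))).
So |H| = 12.
A ground atom is a predicate applied to a tuple of terms from H, so the count is the sum over predicates of |H|^arity:
  P: 12^2 = 144;  R: 12^3 = 1728
Total ground atoms: 144 + 1728 = 1872.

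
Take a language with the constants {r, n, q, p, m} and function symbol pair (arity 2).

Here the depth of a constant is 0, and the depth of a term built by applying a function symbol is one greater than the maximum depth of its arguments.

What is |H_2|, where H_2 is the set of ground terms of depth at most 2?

Count level by level. With function symbols pair/2, the terms of depth ≤ k are the 5 constants together with each function applied to depth-≤(k−1) tuples, so N_k = 5 + N_{k-1}^2.
N_0 = 5
N_1 = 5 + 5^2 = 30
N_2 = 5 + 30^2 = 905

905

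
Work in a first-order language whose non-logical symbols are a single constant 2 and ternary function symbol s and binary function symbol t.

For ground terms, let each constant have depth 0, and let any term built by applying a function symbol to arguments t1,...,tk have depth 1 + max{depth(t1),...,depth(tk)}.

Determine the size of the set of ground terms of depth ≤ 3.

52023

Let N_k count ground terms of depth at most k. Each non-constant term of depth ≤ k is some function symbol applied to depth-≤(k−1) arguments, giving N_k = 1 + N_{k-1}^3 + N_{k-1}^2.
N_0 = 1
N_1 = 1 + 1^3 + 1^2 = 3
N_2 = 1 + 3^3 + 3^2 = 37
N_3 = 1 + 37^3 + 37^2 = 52023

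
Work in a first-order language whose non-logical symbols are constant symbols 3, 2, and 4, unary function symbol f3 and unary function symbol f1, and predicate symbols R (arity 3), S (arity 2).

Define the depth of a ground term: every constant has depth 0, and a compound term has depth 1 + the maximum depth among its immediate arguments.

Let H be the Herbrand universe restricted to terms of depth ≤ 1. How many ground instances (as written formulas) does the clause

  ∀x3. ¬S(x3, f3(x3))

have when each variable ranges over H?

9

Ground terms of depth ≤ 1:
  Let N_k = |{terms of depth ≤ k}|. Then N_0 = 3 and N_k = 3 + N_{k-1} + N_{k-1} for k ≥ 1 (one summand per function symbol, arity giving the exponent).
  N_0 = 3
  N_1 = 3 + 3 + 3 = 9
  Explicitly: 3, 2, 4, f3(3), f3(2), f3(4), f1(3), f1(2), f1(4).
So there are 9 ground terms available for substitution.
The variable x3 ranges independently over the available ground terms, and distinct assignments produce distinct instances.
Number of ground instances = 9.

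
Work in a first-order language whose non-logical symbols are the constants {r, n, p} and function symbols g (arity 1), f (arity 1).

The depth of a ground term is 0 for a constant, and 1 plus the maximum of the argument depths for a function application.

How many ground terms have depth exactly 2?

Let N_k = |{terms of depth ≤ k}|. Then N_0 = 3 and N_k = 3 + N_{k-1} + N_{k-1} for k ≥ 1 (one summand per function symbol, arity giving the exponent).
N_0 = 3
N_1 = 3 + 3 + 3 = 9
N_2 = 3 + 9 + 9 = 21
Terms of depth exactly 2: N_2 − N_1 = 21 − 9 = 12.

12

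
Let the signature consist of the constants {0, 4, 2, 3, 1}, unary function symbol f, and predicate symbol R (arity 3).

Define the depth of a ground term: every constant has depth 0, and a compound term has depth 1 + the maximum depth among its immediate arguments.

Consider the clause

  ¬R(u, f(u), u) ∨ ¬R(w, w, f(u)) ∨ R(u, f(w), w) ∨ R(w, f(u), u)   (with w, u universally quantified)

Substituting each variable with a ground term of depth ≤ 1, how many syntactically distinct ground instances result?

100

Ground terms of depth ≤ 1:
  Let N_k count ground terms of depth at most k. Each non-constant term of depth ≤ k is some function symbol applied to depth-≤(k−1) arguments, giving N_k = 5 + N_{k-1}.
  N_0 = 5
  N_1 = 5 + 5 = 10
  Explicitly: 0, 4, 2, 3, 1, f(0), f(4), f(2), f(3), f(1).
So there are 10 ground terms available for substitution.
The body mentions every one of the 2 quantified variables; since ground terms form a free algebra, no two substitutions collapse to the same formula.
Number of ground instances = 10^2 = 100.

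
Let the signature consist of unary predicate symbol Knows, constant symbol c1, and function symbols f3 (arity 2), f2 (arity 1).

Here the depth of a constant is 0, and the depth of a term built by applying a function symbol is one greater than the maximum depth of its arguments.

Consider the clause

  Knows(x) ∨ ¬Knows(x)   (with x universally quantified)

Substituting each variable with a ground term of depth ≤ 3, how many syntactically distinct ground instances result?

183

Ground terms of depth ≤ 3:
  Let N_k = |{terms of depth ≤ k}|. Then N_0 = 1 and N_k = 1 + N_{k-1}^2 + N_{k-1} for k ≥ 1 (one summand per function symbol, arity giving the exponent).
  N_0 = 1
  N_1 = 1 + 1^2 + 1 = 3
  N_2 = 1 + 3^2 + 3 = 13
  N_3 = 1 + 13^2 + 13 = 183
So there are 183 ground terms available for substitution.
The clause has 1 distinct variable (x), which appears in the body. In the free term algebra distinct substitutions yield syntactically distinct ground instances.
Number of ground instances = 183.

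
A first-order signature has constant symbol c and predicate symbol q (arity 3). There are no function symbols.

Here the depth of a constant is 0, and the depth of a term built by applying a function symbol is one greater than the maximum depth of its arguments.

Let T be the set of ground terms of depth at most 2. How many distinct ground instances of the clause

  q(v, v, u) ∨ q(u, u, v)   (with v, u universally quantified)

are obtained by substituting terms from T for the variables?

1

Ground terms of depth ≤ 2:
  With no function symbols every ground term is a constant, so there is exactly 1 ground term at every depth bound.
  N_0 = 1
  N_1 = 1
  N_2 = 1
  Explicitly: c.
So there is exactly 1 ground term available for substitution.
The body mentions every one of the 2 quantified variables; since ground terms form a free algebra, no two substitutions collapse to the same formula.
Number of ground instances = 1^2 = 1.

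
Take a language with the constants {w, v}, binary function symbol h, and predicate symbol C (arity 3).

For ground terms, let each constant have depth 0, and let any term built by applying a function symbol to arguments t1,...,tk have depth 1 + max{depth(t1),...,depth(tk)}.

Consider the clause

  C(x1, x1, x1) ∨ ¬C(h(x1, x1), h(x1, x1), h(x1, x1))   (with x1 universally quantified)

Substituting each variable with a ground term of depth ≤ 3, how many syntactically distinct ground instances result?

1446

Ground terms of depth ≤ 3:
  Let N_k = |{terms of depth ≤ k}|. Then N_0 = 2 and N_k = 2 + N_{k-1}^2 for k ≥ 1 (one summand per function symbol, arity giving the exponent).
  N_0 = 2
  N_1 = 2 + 2^2 = 6
  N_2 = 2 + 6^2 = 38
  N_3 = 2 + 38^2 = 1446
So there are 1446 ground terms available for substitution.
The variable x1 ranges independently over the available ground terms, and distinct assignments produce distinct instances.
Number of ground instances = 1446.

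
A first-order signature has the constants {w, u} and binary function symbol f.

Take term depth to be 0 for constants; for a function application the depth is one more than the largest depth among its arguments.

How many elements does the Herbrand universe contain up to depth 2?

38

Let N_k count ground terms of depth at most k. Each non-constant term of depth ≤ k is some function symbol applied to depth-≤(k−1) arguments, giving N_k = 2 + N_{k-1}^2.
N_0 = 2
N_1 = 2 + 2^2 = 6
N_2 = 2 + 6^2 = 38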